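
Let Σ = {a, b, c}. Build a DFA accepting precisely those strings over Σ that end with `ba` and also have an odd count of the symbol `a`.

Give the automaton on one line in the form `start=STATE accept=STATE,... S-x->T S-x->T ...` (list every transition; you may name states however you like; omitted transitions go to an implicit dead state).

Handle the two conditions separately and then intersect. The first has 3 states tracking how much of the suffix `ba` has currently been matched; the second has 2 states tracking the count of `a`s modulo 2. A product state is a pair (one from each), accepting exactly when both do. After merging equivalent states the machine shrinks.
4 states suffice.
        a   b   c  
>  S0   S1  S2  S0 
   S1   S0  S1  S1 
   S2   S3  S2  S0 
 * S3   S0  S1  S1 
(> = start, * = accepting)

start=S0 accept=S3 S0-a->S1 S0-b->S2 S0-c->S0 S1-a->S0 S1-b->S1 S1-c->S1 S2-a->S3 S2-b->S2 S2-c->S0 S3-a->S0 S3-b->S1 S3-c->S1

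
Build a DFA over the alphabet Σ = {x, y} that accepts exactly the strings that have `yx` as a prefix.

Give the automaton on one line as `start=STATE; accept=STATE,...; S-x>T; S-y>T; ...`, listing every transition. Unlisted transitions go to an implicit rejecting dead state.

Walk along `yx` while the input agrees: from s0 take `y` to s1, and so on. Any deviation drops to the rejecting sink s3. Once s2 is reached the prefix is confirmed and every continuation is accepted.
With 4 states:
        x   y  
>  s0   s3  s1 
   s1   s2  s3 
 * s2   s2  s2 
   s3   s3  s3 
(> = start, * = accepting)

start=s0; accept=s2; s0-x>s3; s0-y>s1; s1-x>s2; s1-y>s3; s2-x>s2; s2-y>s2; s3-x>s3; s3-y>s3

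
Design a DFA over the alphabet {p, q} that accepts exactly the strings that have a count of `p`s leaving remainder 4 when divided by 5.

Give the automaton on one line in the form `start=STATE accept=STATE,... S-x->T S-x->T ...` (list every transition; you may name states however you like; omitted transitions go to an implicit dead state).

The only thing that matters is how many `p`s have appeared, reduced mod 5. Use one state per residue: A for 0, …, E for 4. Reading `p` moves to the next residue; anything else stays put. E is accepting.
With 5 states:
       p  q 
>  A   B  A 
   B   C  B 
   C   D  C 
   D   E  D 
 * E   A  E 
(> = start, * = accepting)

start=A accept=E A-p->B A-q->A B-p->C B-q->B C-p->D C-q->C D-p->E D-q->D E-p->A E-q->E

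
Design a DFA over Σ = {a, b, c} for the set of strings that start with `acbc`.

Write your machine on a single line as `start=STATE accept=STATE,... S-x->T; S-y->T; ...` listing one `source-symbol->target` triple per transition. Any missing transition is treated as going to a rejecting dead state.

Walk along `acbc` while the input agrees: from q0 take `a` to q1, and so on. Any deviation drops to the rejecting sink q5. Once q4 is reached the prefix is confirmed and every continuation is accepted.
6 states suffice.
        a   b   c  
>  q0   q1  q5  q5 
   q1   q5  q5  q2 
   q2   q5  q3  q5 
   q3   q5  q5  q4 
 * q4   q4  q4  q4 
   q5   q5  q5  q5 
(> = start, * = accepting)

start=q0; accept=q4; q0-a->q1; q0-b->q5; q0-c->q5; q1-a->q5; q1-b->q5; q1-c->q2; q2-a->q5; q2-b->q3; q2-c->q5; q3-a->q5; q3-b->q5; q3-c->q4; q4-a->q4; q4-b->q4; q4-c->q4; q5-a->q5; q5-b->q5; q5-c->q5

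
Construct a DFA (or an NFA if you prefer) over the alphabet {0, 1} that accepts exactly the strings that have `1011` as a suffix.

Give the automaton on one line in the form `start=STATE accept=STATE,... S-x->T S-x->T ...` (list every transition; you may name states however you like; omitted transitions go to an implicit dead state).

start=s0 accept=s4 s0-0->s0 s0-1->s1 s1-0->s2 s1-1->s1 s2-0->s0 s2-1->s3 s3-0->s2 s3-1->s4 s4-0->s2 s4-1->s1

Let each state record the length of the longest suffix of the input read so far that is also a prefix of `1011`. s1 means the last symbol is `1`; s2 means the last 2 symbols are `10`; s3 means the last 3 symbols are `101`; s4 means the last 4 symbols are `1011`. Accept only at s4, where the string currently ends in `1011`.
A 5-state machine:
        0   1  
>  s0   s0  s1 
   s1   s2  s1 
   s2   s0  s3 
   s3   s2  s4 
 * s4   s2  s1 
(> = start, * = accepting)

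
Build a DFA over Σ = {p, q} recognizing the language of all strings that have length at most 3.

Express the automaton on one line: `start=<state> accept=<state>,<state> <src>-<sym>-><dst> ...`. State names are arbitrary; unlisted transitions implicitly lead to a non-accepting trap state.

We only need to distinguish lengths 0, 1, …, 3, and '>3'. Chain S0 → S1 → S2 → S3 → S4 on every symbol, with S4 looping. Accepting states: {S0, S1, S2, S3}.
A 5-state machine:
        p   q  
>* S0   S1  S1 
 * S1   S2  S2 
 * S2   S3  S3 
 * S3   S4  S4 
   S4   S4  S4 
(> = start, * = accepting)

start=S0 accept=S0,S1,S2,S3 S0-p->S1 S0-q->S1 S1-p->S2 S1-q->S2 S2-p->S3 S2-q->S3 S3-p->S4 S3-q->S4 S4-p->S4 S4-q->S4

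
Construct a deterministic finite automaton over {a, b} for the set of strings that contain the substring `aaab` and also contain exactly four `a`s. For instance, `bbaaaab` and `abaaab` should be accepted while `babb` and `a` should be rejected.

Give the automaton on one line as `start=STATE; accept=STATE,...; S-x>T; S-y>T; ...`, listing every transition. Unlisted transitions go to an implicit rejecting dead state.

start=S0; accept=S12; S0-a>S1; S0-b>S0; S1-a>S2; S1-b>S3; S2-a>S4; S2-b>S5; S3-a>S6; S3-b>S3; S4-a>S7; S4-b>S8; S5-a>S9; S5-b>S5; S6-a>S10; S6-b>S5; S7-a>S11; S7-b>S12; S8-a>S12; S8-b>S8; S9-a>S13; S9-b>S14; S10-a>S7; S10-b>S14; S11-a>S11; S11-b>S15; S12-a>S15; S12-b>S12; S13-a>S11; S13-b>S16; S14-a>S17; S14-b>S14; S15-a>S15; S15-b>S15; S16-a>S18; S16-b>S16; S17-a>S19; S17-b>S16; S18-a>S19; S18-b>S20; S19-a>S11; S19-b>S20; S20-a>S18; S20-b>S20

Run two small machines in parallel and take their product. One (5 states) tracks whether and how much of `aaab` has been seen; the other (6 states) tracks the count of `a`s, saturating at 5. Each combined state is a pair, one component from each; accept when both components accept.
          a    b  
>  S0     S1   S0 
   S1     S2   S3 
   S2     S4   S5 
   S3     S6   S3 
   S4     S7   S8 
   S5     S9   S5 
   S6    S10   S5 
   S7    S11  S12 
   S8    S12   S8 
   S9    S13  S14 
   S10    S7  S14 
   S11   S11  S15 
 * S12   S15  S12 
   S13   S11  S16 
   S14   S17  S14 
   S15   S15  S15 
   S16   S18  S16 
   S17   S19  S16 
   S18   S19  S20 
   S19   S11  S20 
   S20   S18  S20 
(> = start, * = accepting)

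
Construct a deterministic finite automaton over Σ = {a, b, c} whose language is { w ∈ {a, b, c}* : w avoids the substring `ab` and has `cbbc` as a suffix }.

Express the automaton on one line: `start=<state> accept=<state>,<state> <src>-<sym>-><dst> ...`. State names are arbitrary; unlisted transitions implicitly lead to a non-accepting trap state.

start=S0 accept=S6 S0-a->S1 S0-b->S0 S0-c->S2 S1-a->S1 S1-b->S3 S1-c->S2 S2-a->S1 S2-b->S4 S2-c->S2 S3-a->S3 S3-b->S3 S3-c->S3 S4-a->S1 S4-b->S5 S4-c->S2 S5-a->S1 S5-b->S0 S5-c->S6 S6-a->S1 S6-b->S4 S6-c->S2

Run two small machines in parallel and take their product. One (3 states) tracks partial matches of the forbidden pattern `ab`; the other (5 states) tracks how much of the suffix `cbbc` has currently been matched. Each combined state is a pair, one component from each; accept when both components accept. After merging equivalent states the machine shrinks.
With 7 states:
        a   b   c  
>  S0   S1  S0  S2 
   S1   S1  S3  S2 
   S2   S1  S4  S2 
   S3   S3  S3  S3 
   S4   S1  S5  S2 
   S5   S1  S0  S6 
 * S6   S1  S4  S2 
(> = start, * = accepting)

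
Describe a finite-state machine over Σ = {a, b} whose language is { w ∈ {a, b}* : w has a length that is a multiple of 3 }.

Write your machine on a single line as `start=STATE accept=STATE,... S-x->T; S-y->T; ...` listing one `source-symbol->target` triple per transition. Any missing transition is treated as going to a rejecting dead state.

Only the length mod 3 matters, so use a 3-cycle: from any state, every input symbol moves to the next state, wrapping q2 back to q0. Mark q0 accepting.
A 3-state machine:
        a   b  
>* q0   q1  q1 
   q1   q2  q2 
   q2   q0  q0 
(> = start, * = accepting)

start=q0; accept=q0; q0-a->q1; q0-b->q1; q1-a->q2; q1-b->q2; q2-a->q0; q2-b->q0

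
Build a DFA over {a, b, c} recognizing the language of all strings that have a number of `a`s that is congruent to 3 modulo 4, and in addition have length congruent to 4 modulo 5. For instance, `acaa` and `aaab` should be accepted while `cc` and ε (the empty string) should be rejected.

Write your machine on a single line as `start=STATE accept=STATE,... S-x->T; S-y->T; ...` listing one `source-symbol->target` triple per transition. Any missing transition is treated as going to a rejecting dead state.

start=q0; accept=q11; q0-a->q1; q0-b->q2; q0-c->q2; q1-a->q3; q1-b->q4; q1-c->q4; q2-a->q4; q2-b->q5; q2-c->q5; q3-a->q6; q3-b->q7; q3-c->q7; q4-a->q7; q4-b->q8; q4-c->q8; q5-a->q8; q5-b->q9; q5-c->q9; q6-a->q10; q6-b->q11; q6-c->q11; q7-a->q11; q7-b->q12; q7-c->q12; q8-a->q12; q8-b->q13; q8-c->q13; q9-a->q13; q9-b->q10; q9-c->q10; q10-a->q14; q10-b->q0; q10-c->q0; q11-a->q0; q11-b->q15; q11-c->q15; q12-a->q15; q12-b->q16; q12-c->q16; q13-a->q16; q13-b->q14; q13-c->q14; q14-a->q17; q14-b->q1; q14-c->q1; q15-a->q2; q15-b->q18; q15-c->q18; q16-a->q18; q16-b->q17; q16-c->q17; q17-a->q19; q17-b->q3; q17-c->q3; q18-a->q5; q18-b->q19; q18-c->q19; q19-a->q9; q19-b->q6; q19-c->q6

Handle the two conditions separately and then intersect. The first has 4 states tracking the count of `a`s modulo 4; the second has 5 states tracking the input length modulo 5. A product state is a pair (one from each), accepting exactly when both do.
With 20 states:
          a    b    c  
>  q0     q1   q2   q2 
   q1     q3   q4   q4 
   q2     q4   q5   q5 
   q3     q6   q7   q7 
   q4     q7   q8   q8 
   q5     q8   q9   q9 
   q6    q10  q11  q11 
   q7    q11  q12  q12 
   q8    q12  q13  q13 
   q9    q13  q10  q10 
   q10   q14   q0   q0 
 * q11    q0  q15  q15 
   q12   q15  q16  q16 
   q13   q16  q14  q14 
   q14   q17   q1   q1 
   q15    q2  q18  q18 
   q16   q18  q17  q17 
   q17   q19   q3   q3 
   q18    q5  q19  q19 
   q19    q9   q6   q6 
(> = start, * = accepting)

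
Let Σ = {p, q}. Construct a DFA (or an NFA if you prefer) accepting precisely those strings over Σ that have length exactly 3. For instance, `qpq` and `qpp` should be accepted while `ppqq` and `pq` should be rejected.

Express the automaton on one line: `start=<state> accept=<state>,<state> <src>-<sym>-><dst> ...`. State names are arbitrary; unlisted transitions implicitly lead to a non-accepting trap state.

We only need to distinguish lengths 0, 1, …, 3, and '>3'. Chain A → B → C → D → E on every symbol, with E looping. Accepting states: {D}.
A 5-state machine:
       p  q 
>  A   B  B 
   B   C  C 
   C   D  D 
 * D   E  E 
   E   E  E 
(> = start, * = accepting)

start=A accept=D A-p->B A-q->B B-p->C B-q->C C-p->D C-q->D D-p->E D-q->E E-p->E E-q->E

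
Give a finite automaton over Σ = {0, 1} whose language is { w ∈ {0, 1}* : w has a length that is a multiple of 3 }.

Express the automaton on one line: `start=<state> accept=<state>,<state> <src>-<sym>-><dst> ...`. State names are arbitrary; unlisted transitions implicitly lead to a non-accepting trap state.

start=s0 accept=s0 s0-0->s1 s0-1->s1 s1-0->s2 s1-1->s2 s2-0->s0 s2-1->s0

Only the length mod 3 matters, so use a 3-cycle: from any state, every input symbol moves to the next state, wrapping s2 back to s0. Mark s0 accepting.
3 states suffice.
        0   1  
>* s0   s1  s1 
   s1   s2  s2 
   s2   s0  s0 
(> = start, * = accepting)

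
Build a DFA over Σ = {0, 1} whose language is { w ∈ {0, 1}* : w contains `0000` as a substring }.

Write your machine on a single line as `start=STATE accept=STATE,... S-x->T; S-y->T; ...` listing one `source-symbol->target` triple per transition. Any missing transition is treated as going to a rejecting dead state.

States q0..q3 record the length of the longest prefix of `0000` that matches the current input suffix. Reaching q4 means `0000` has been seen, and we stay there forever. Accept from q4.
With 5 states:
        0   1  
>  q0   q1  q0 
   q1   q2  q0 
   q2   q3  q0 
   q3   q4  q0 
 * q4   q4  q4 
(> = start, * = accepting)

start=q0; accept=q4; q0-0->q1; q0-1->q0; q1-0->q2; q1-1->q0; q2-0->q3; q2-1->q0; q3-0->q4; q3-1->q0; q4-0->q4; q4-1->q4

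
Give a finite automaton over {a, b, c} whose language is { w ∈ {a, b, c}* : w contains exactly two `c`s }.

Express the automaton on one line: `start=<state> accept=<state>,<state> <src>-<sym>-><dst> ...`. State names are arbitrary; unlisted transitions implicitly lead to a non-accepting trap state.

start=q0 accept=q2 q0-a->q0 q0-b->q0 q0-c->q1 q1-a->q1 q1-b->q1 q1-c->q2 q2-a->q2 q2-b->q2 q2-c->q3 q3-a->q3 q3-b->q3 q3-c->q3

Only the number of `c`s matters, and only up to 3. Make a chain q0 → q1 → q2 → q3 advanced by each `c` (with q3 absorbing); every other symbol self-loops. The accepting set is {q2}.
With 4 states:
        a   b   c  
>  q0   q0  q0  q1 
   q1   q1  q1  q2 
 * q2   q2  q2  q3 
   q3   q3  q3  q3 
(> = start, * = accepting)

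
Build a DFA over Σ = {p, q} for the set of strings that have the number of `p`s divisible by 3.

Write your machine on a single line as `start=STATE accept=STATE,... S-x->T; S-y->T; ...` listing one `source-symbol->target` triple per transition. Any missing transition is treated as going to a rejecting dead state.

Keep the running count of `p`s modulo 3: each `p` advances along the cycle A → B → C → A while other symbols loop. Accept at A.
With 3 states:
       p  q 
>* A   B  A 
   B   C  B 
   C   A  C 
(> = start, * = accepting)

start=A; accept=A; A-p->B; A-q->A; B-p->C; B-q->B; C-p->A; C-q->C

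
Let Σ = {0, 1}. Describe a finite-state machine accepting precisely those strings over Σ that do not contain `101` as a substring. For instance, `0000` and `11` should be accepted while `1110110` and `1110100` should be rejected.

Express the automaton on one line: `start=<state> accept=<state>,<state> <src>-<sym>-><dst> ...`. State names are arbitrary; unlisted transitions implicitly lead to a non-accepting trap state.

start=s0 accept=s0,s1,s2 s0-0->s0 s0-1->s1 s1-0->s2 s1-1->s1 s2-0->s0 s2-1->s3 s3-0->s3 s3-1->s3

Track partial matches of the forbidden pattern `101`. State s3 is a dead state reached once `101` has occurred; every other state accepts. s0 means no part of `101` is currently matched.
A 4-state machine:
        0   1  
>* s0   s0  s1 
 * s1   s2  s1 
 * s2   s0  s3 
   s3   s3  s3 
(> = start, * = accepting)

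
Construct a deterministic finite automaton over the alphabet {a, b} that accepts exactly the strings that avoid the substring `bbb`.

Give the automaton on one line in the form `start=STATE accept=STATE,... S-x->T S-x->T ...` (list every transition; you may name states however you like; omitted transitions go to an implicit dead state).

start=q0 accept=q0,q1,q2 q0-a->q0 q0-b->q1 q1-a->q0 q1-b->q2 q2-a->q0 q2-b->q3 q3-a->q3 q3-b->q3

This is the complement of 'contains `bbb`'. Use the same substring-matching states — q0 through q3 holding how much of `bbb` has just been matched — but flip the accepting set: everything except the trap q3 accepts.
        a   b  
>* q0   q0  q1 
 * q1   q0  q2 
 * q2   q0  q3 
   q3   q3  q3 
(> = start, * = accepting)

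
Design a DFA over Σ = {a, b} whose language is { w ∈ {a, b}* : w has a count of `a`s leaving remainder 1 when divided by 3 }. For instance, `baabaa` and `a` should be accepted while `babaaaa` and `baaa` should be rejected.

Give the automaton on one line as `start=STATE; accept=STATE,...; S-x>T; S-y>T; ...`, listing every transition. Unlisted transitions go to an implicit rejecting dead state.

start=S0; accept=S1; S0-a>S1; S0-b>S0; S1-a>S2; S1-b>S1; S2-a>S0; S2-b>S2

Keep the running count of `a`s modulo 3: each `a` advances along the cycle S0 → S1 → S2 → S0 while other symbols loop. Accept at S1.
        a   b  
>  S0   S1  S0 
 * S1   S2  S1 
   S2   S0  S2 
(> = start, * = accepting)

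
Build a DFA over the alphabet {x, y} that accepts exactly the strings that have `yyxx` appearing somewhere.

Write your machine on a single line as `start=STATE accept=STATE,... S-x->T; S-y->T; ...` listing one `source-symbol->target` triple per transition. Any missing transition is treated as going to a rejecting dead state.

start=s0; accept=s4; s0-x->s0; s0-y->s1; s1-x->s0; s1-y->s2; s2-x->s3; s2-y->s2; s3-x->s4; s3-y->s1; s4-x->s4; s4-y->s4

Track how much of `yyxx` has been matched so far: state s0 is no progress, s4 is the absorbing accept state reached once `yyxx` has occurred. Intermediate states record partial matches; on a mismatch, fall back to the longest reusable overlap.
        x   y  
>  s0   s0  s1 
   s1   s0  s2 
   s2   s3  s2 
   s3   s4  s1 
 * s4   s4  s4 
(> = start, * = accepting)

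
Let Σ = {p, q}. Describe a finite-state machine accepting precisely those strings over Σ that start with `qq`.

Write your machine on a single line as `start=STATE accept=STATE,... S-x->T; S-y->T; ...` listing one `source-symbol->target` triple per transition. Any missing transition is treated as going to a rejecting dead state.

Check the first 2 symbols one by one: s0 through s1 record how many have matched `qq` so far; any wrong symbol goes to the dead state s3. After all 2 match we enter the accepting sink s2.
A 4-state machine:
        p   q  
>  s0   s3  s1 
   s1   s3  s2 
 * s2   s2  s2 
   s3   s3  s3 
(> = start, * = accepting)

start=s0; accept=s2; s0-p->s3; s0-q->s1; s1-p->s3; s1-q->s2; s2-p->s2; s2-q->s2; s3-p->s3; s3-q->s3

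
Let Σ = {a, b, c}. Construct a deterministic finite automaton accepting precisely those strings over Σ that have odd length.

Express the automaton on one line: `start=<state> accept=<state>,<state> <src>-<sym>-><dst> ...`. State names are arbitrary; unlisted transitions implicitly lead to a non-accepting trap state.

Count input length modulo 2: every symbol advances one step around the cycle S0 → S1 → S0. Accept at S1.
A 2-state machine:
        a   b   c  
>  S0   S1  S1  S1 
 * S1   S0  S0  S0 
(> = start, * = accepting)

start=S0 accept=S1 S0-a->S1 S0-b->S1 S0-c->S1 S1-a->S0 S1-b->S0 S1-c->S0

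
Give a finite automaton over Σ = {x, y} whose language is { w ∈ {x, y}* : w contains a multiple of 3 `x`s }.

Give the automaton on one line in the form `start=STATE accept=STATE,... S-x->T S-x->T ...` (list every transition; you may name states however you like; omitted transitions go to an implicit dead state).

start=q0 accept=q0 q0-x->q1 q0-y->q0 q1-x->q2 q1-y->q1 q2-x->q0 q2-y->q2

Keep the running count of `x`s modulo 3: each `x` advances along the cycle q0 → q1 → q2 → q0 while other symbols loop. Accept at q0.
        x   y  
>* q0   q1  q0 
   q1   q2  q1 
   q2   q0  q2 
(> = start, * = accepting)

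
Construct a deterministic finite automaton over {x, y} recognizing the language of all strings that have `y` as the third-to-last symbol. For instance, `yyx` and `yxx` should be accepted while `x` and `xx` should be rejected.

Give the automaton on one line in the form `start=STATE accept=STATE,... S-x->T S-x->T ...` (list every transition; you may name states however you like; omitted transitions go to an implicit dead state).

A DFA must remember the last 3 symbols (since which symbol is third-to-last isn't known until the input ends). Use one state per possible window of the last ≤3 symbols; accept from those whose window starts with `y`.
With 15 states:
       x  y 
>  A   B  C 
   B   D  E 
   C   F  G 
   D   H  I 
   E   J  K 
   F   L  M 
   G   N  O 
   H   H  I 
   I   J  K 
   J   L  M 
   K   N  O 
 * L   H  I 
 * M   J  K 
 * N   L  M 
 * O   N  O 
(> = start, * = accepting)

start=A accept=L,M,N,O A-x->B A-y->C B-x->D B-y->E C-x->F C-y->G D-x->H D-y->I E-x->J E-y->K F-x->L F-y->M G-x->N G-y->O H-x->H H-y->I I-x->J I-y->K J-x->L J-y->M K-x->N K-y->O L-x->H L-y->I M-x->J M-y->K N-x->L N-y->M O-x->N O-y->O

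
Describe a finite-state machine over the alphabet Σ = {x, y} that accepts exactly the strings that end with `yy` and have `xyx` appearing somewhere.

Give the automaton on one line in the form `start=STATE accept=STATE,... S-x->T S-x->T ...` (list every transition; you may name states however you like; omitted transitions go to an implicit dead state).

Run two small machines in parallel and take their product. The first has 3 states tracking how much of the suffix `yy` has currently been matched; the second has 4 states tracking whether and how much of `xyx` has been seen. A product state is a pair (one from each), accepting exactly when both do.
       x  y 
>  A   B  C 
   B   B  D 
   C   B  E 
   D   F  E 
   E   B  E 
   F   F  G 
   G   F  H 
 * H   F  H 
(> = start, * = accepting)

start=A accept=H A-x->B A-y->C B-x->B B-y->D C-x->B C-y->E D-x->F D-y->E E-x->B E-y->E F-x->F F-y->G G-x->F G-y->H H-x->F H-y->H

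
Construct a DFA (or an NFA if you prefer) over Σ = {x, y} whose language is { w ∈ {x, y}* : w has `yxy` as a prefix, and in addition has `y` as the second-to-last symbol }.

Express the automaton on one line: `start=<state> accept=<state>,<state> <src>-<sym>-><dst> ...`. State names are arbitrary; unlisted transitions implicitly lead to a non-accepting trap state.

Build one automaton per condition and run them in lockstep. One (5 states) tracks whether the input so far still matches the prefix `yxy`; the other (7 states) tracks the last 2 symbols read. Each combined state is a pair, one component from each; accept when both components accept.
          x    y  
>  q0     q1   q2 
   q1     q3   q4 
   q2     q5   q6 
   q3     q3   q4 
   q4     q7   q6 
   q5     q3   q8 
   q6     q7   q6 
   q7     q3   q4 
   q8     q9  q10 
 * q9    q11   q8 
 * q10    q9  q10 
   q11   q11   q8 
(> = start, * = accepting)

start=q0 accept=q9,q10 q0-x->q1 q0-y->q2 q1-x->q3 q1-y->q4 q2-x->q5 q2-y->q6 q3-x->q3 q3-y->q4 q4-x->q7 q4-y->q6 q5-x->q3 q5-y->q8 q6-x->q7 q6-y->q6 q7-x->q3 q7-y->q4 q8-x->q9 q8-y->q10 q9-x->q11 q9-y->q8 q10-x->q9 q10-y->q10 q11-x->q11 q11-y->q8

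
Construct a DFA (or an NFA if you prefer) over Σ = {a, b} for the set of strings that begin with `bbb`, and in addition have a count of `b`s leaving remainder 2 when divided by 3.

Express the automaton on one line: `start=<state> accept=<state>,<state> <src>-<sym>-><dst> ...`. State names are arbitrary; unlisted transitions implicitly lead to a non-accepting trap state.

start=s0 accept=s8 s0-a->s1 s0-b->s2 s1-a->s1 s1-b->s3 s2-a->s3 s2-b->s4 s3-a->s3 s3-b->s5 s4-a->s5 s4-b->s6 s5-a->s5 s5-b->s1 s6-a->s6 s6-b->s7 s7-a->s7 s7-b->s8 s8-a->s8 s8-b->s6

Handle the two conditions separately and then intersect. One (5 states) tracks whether the input so far still matches the prefix `bbb`; the other (3 states) tracks the count of `b`s modulo 3. Each combined state is a pair, one component from each; accept when both components accept.
A 9-state machine:
        a   b  
>  s0   s1  s2 
   s1   s1  s3 
   s2   s3  s4 
   s3   s3  s5 
   s4   s5  s6 
   s5   s5  s1 
   s6   s6  s7 
   s7   s7  s8 
 * s8   s8  s6 
(> = start, * = accepting)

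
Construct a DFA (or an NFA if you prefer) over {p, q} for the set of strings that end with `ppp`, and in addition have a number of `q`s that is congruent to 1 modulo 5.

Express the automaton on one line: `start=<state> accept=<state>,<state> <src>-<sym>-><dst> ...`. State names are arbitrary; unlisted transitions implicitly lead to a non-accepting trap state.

Run two small machines in parallel and take their product. The first has 4 states tracking how much of the suffix `ppp` has currently been matched; the second has 5 states tracking the count of `q`s modulo 5. A product state is a pair (one from each), accepting exactly when both do. After merging equivalent states the machine shrinks.
        p   q  
>  s0   s0  s1 
   s1   s2  s3 
   s2   s4  s3 
   s3   s3  s5 
   s4   s6  s3 
   s5   s5  s7 
 * s6   s6  s3 
   s7   s7  s0 
(> = start, * = accepting)

start=s0 accept=s6 s0-p->s0 s0-q->s1 s1-p->s2 s1-q->s3 s2-p->s4 s2-q->s3 s3-p->s3 s3-q->s5 s4-p->s6 s4-q->s3 s5-p->s5 s5-q->s7 s6-p->s6 s6-q->s3 s7-p->s7 s7-q->s0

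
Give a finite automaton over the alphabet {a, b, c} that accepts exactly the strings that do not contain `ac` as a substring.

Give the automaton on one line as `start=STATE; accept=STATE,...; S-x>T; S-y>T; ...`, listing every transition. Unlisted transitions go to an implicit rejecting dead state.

Track partial matches of the forbidden pattern `ac`. State q2 is a dead state reached once `ac` has occurred; every other state accepts. q0 means no part of `ac` is currently matched.
3 states suffice.
        a   b   c  
>* q0   q1  q0  q0 
 * q1   q1  q0  q2 
   q2   q2  q2  q2 
(> = start, * = accepting)

start=q0; accept=q0,q1; q0-a>q1; q0-b>q0; q0-c>q0; q1-a>q1; q1-b>q0; q1-c>q2; q2-a>q2; q2-b>q2; q2-c>q2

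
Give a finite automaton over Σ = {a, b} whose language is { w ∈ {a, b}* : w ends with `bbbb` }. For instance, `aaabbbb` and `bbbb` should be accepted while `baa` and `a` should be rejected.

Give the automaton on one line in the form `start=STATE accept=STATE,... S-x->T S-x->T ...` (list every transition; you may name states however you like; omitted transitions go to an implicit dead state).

Remember how much of `bbbb` the current input suffix matches. State s0 means no match yet; s1 means the last symbol is `b`; s2 means the last 2 symbols are `bb`; s3 means the last 3 symbols are `bbb`; s4 means the last 4 symbols are `bbbb`. Only s4 accepts. On a mismatch, fall back to the longest proper suffix that is still a prefix of `bbbb`.
A 5-state machine:
        a   b  
>  s0   s0  s1 
   s1   s0  s2 
   s2   s0  s3 
   s3   s0  s4 
 * s4   s0  s4 
(> = start, * = accepting)

start=s0 accept=s4 s0-a->s0 s0-b->s1 s1-a->s0 s1-b->s2 s2-a->s0 s2-b->s3 s3-a->s0 s3-b->s4 s4-a->s0 s4-b->s4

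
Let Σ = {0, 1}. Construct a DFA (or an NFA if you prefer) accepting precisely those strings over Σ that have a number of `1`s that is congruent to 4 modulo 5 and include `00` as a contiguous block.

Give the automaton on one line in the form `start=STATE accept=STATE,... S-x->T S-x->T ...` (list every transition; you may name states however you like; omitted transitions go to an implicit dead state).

start=A accept=O A-0->B A-1->C B-0->D B-1->C C-0->E C-1->F D-0->D D-1->G E-0->G E-1->F F-0->H F-1->I G-0->G G-1->J H-0->J H-1->I I-0->K I-1->L J-0->J J-1->M K-0->M K-1->L L-0->N L-1->A M-0->M M-1->O N-0->O N-1->A O-0->O O-1->D

Handle the two conditions separately and then intersect. The first has 5 states tracking the count of `1`s modulo 5; the second has 3 states tracking whether and how much of `00` has been seen. A product state is a pair (one from each), accepting exactly when both do.
A 15-state machine:
       0  1 
>  A   B  C 
   B   D  C 
   C   E  F 
   D   D  G 
   E   G  F 
   F   H  I 
   G   G  J 
   H   J  I 
   I   K  L 
   J   J  M 
   K   M  L 
   L   N  A 
   M   M  O 
   N   O  A 
 * O   O  D 
(> = start, * = accepting)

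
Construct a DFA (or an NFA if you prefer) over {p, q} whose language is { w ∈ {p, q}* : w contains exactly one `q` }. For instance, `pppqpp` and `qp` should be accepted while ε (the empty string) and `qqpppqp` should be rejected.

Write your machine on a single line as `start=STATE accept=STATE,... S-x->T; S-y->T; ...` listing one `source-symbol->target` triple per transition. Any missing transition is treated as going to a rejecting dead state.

Count `q`s, saturating at 2: state s0 means no `q` yet, s1 means one `q` seen, s2 means more than one. Each `q` increments (capped at s2); other symbols loop. Accept from {s1}.
        p   q  
>  s0   s0  s1 
 * s1   s1  s2 
   s2   s2  s2 
(> = start, * = accepting)

start=s0; accept=s1; s0-p->s0; s0-q->s1; s1-p->s1; s1-q->s2; s2-p->s2; s2-q->s2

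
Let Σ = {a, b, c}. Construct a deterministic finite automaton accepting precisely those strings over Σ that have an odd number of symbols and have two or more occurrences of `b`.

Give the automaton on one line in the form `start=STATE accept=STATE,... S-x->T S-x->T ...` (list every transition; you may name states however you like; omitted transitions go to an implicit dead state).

start=q0 accept=q5,q6 q0-a->q1 q0-b->q2 q0-c->q1 q1-a->q0 q1-b->q3 q1-c->q0 q2-a->q3 q2-b->q4 q2-c->q3 q3-a->q2 q3-b->q5 q3-c->q2 q4-a->q5 q4-b->q6 q4-c->q5 q5-a->q4 q5-b->q7 q5-c->q4 q6-a->q7 q6-b->q7 q6-c->q7 q7-a->q6 q7-b->q6 q7-c->q6

Run two small machines in parallel and take their product. One (2 states) tracks the input length modulo 2; the other (4 states) tracks the count of `b`s, saturating at 3. Each combined state is a pair, one component from each; accept when both components accept.
        a   b   c  
>  q0   q1  q2  q1 
   q1   q0  q3  q0 
   q2   q3  q4  q3 
   q3   q2  q5  q2 
   q4   q5  q6  q5 
 * q5   q4  q7  q4 
 * q6   q7  q7  q7 
   q7   q6  q6  q6 
(> = start, * = accepting)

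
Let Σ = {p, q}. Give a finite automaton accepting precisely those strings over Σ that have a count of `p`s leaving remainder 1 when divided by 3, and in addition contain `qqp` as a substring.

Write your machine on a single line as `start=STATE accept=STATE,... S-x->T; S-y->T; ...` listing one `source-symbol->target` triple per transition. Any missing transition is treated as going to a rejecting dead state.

start=S0; accept=S8; S0-p->S1; S0-q->S2; S1-p->S3; S1-q->S4; S2-p->S1; S2-q->S5; S3-p->S0; S3-q->S6; S4-p->S3; S4-q->S7; S5-p->S8; S5-q->S5; S6-p->S0; S6-q->S9; S7-p->S9; S7-q->S7; S8-p->S9; S8-q->S8; S9-p->S5; S9-q->S9

Build one automaton per condition and run them in lockstep. One (3 states) tracks the count of `p`s modulo 3; the other (4 states) tracks whether and how much of `qqp` has been seen. Each combined state is a pair, one component from each; accept when both components accept. After merging equivalent states the machine shrinks.
With 10 states:
        p   q  
>  S0   S1  S2 
   S1   S3  S4 
   S2   S1  S5 
   S3   S0  S6 
   S4   S3  S7 
   S5   S8  S5 
   S6   S0  S9 
   S7   S9  S7 
 * S8   S9  S8 
   S9   S5  S9 
(> = start, * = accepting)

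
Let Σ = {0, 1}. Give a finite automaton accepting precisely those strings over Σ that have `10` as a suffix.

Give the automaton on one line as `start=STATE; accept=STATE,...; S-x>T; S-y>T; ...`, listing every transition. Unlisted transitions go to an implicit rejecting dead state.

Remember how much of `10` the current input suffix matches. State q0 means no match yet; q1 means the last symbol is `1`; q2 means the last 2 symbols are `10`. Only q2 accepts. On a mismatch, fall back to the longest proper suffix that is still a prefix of `10`.
A 3-state machine:
        0   1  
>  q0   q0  q1 
   q1   q2  q1 
 * q2   q0  q1 
(> = start, * = accepting)

start=q0; accept=q2; q0-0>q0; q0-1>q1; q1-0>q2; q1-1>q1; q2-0>q0; q2-1>q1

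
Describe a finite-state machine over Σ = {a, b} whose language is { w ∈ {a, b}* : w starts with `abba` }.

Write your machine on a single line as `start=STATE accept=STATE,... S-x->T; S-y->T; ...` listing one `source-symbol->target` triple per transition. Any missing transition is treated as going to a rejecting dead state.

start=q0; accept=q4; q0-a->q1; q0-b->q5; q1-a->q5; q1-b->q2; q2-a->q5; q2-b->q3; q3-a->q4; q3-b->q5; q4-a->q4; q4-b->q4; q5-a->q5; q5-b->q5

Walk along `abba` while the input agrees: from q0 take `a` to q1, and so on. Any deviation drops to the rejecting sink q5. Once q4 is reached the prefix is confirmed and every continuation is accepted.
A 6-state machine:
        a   b  
>  q0   q1  q5 
   q1   q5  q2 
   q2   q5  q3 
   q3   q4  q5 
 * q4   q4  q4 
   q5   q5  q5 
(> = start, * = accepting)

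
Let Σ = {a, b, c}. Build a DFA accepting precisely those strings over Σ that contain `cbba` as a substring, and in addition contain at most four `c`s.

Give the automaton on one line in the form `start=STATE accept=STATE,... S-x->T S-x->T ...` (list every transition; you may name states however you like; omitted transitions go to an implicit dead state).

Handle the two conditions separately and then intersect. The first has 5 states tracking whether and how much of `cbba` has been seen; the second has 6 states tracking the count of `c`s, saturating at 5. A product state is a pair (one from each), accepting exactly when both do. Equivalent product states are then merged.
A 21-state machine:
          a    b    c  
>  S0     S0   S0   S1 
   S1     S2   S3   S4 
   S2     S2   S2   S4 
   S3     S2   S5   S4 
   S4     S6   S7   S8 
   S5     S9   S2   S4 
   S6     S6   S6   S8 
   S7     S6  S10   S8 
   S8    S11  S12  S13 
 * S9     S9   S9  S14 
   S10   S14   S6   S8 
   S11   S11  S11  S13 
   S12   S11  S15  S13 
   S13   S16  S17  S16 
 * S14   S14  S14  S18 
   S15   S18  S11  S13 
   S16   S16  S16  S16 
   S17   S16  S19  S16 
 * S18   S18  S18  S20 
   S19   S20  S16  S16 
 * S20   S20  S20  S16 
(> = start, * = accepting)

start=S0 accept=S9,S14,S18,S20 S0-a->S0 S0-b->S0 S0-c->S1 S1-a->S2 S1-b->S3 S1-c->S4 S2-a->S2 S2-b->S2 S2-c->S4 S3-a->S2 S3-b->S5 S3-c->S4 S4-a->S6 S4-b->S7 S4-c->S8 S5-a->S9 S5-b->S2 S5-c->S4 S6-a->S6 S6-b->S6 S6-c->S8 S7-a->S6 S7-b->S10 S7-c->S8 S8-a->S11 S8-b->S12 S8-c->S13 S9-a->S9 S9-b->S9 S9-c->S14 S10-a->S14 S10-b->S6 S10-c->S8 S11-a->S11 S11-b->S11 S11-c->S13 S12-a->S11 S12-b->S15 S12-c->S13 S13-a->S16 S13-b->S17 S13-c->S16 S14-a->S14 S14-b->S14 S14-c->S18 S15-a->S18 S15-b->S11 S15-c->S13 S16-a->S16 S16-b->S16 S16-c->S16 S17-a->S16 S17-b->S19 S17-c->S16 S18-a->S18 S18-b->S18 S18-c->S20 S19-a->S20 S19-b->S16 S19-c->S16 S20-a->S20 S20-b->S20 S20-c->S16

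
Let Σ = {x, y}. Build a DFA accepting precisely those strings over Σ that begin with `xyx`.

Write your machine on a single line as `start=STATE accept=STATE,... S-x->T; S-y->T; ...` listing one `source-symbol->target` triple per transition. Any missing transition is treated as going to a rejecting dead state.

start=A; accept=D; A-x->B; A-y->E; B-x->E; B-y->C; C-x->D; C-y->E; D-x->D; D-y->D; E-x->E; E-y->E

Check the first 3 symbols one by one: A through C record how many have matched `xyx` so far; any wrong symbol goes to the dead state E. After all 3 match we enter the accepting sink D.
5 states suffice.
       x  y 
>  A   B  E 
   B   E  C 
   C   D  E 
 * D   D  D 
   E   E  E 
(> = start, * = accepting)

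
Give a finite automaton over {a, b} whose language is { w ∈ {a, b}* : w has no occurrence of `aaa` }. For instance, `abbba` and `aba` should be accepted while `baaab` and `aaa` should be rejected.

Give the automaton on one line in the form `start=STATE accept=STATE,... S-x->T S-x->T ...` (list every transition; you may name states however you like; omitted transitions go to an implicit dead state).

This is the complement of 'contains `aaa`'. Use the same substring-matching states — q0 through q3 holding how much of `aaa` has just been matched — but flip the accepting set: everything except the trap q3 accepts.
A 4-state machine:
        a   b  
>* q0   q1  q0 
 * q1   q2  q0 
 * q2   q3  q0 
   q3   q3  q3 
(> = start, * = accepting)

start=q0 accept=q0,q1,q2 q0-a->q1 q0-b->q0 q1-a->q2 q1-b->q0 q2-a->q3 q2-b->q0 q3-a->q3 q3-b->q3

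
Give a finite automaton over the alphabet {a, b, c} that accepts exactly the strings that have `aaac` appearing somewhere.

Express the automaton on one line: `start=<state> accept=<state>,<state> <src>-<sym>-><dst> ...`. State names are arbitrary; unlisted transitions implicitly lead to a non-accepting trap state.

start=q0 accept=q4 q0-a->q1 q0-b->q0 q0-c->q0 q1-a->q2 q1-b->q0 q1-c->q0 q2-a->q3 q2-b->q0 q2-c->q0 q3-a->q3 q3-b->q0 q3-c->q4 q4-a->q4 q4-b->q4 q4-c->q4

States q0..q3 record the length of the longest prefix of `aaac` that matches the current input suffix. Reaching q4 means `aaac` has been seen, and we stay there forever. Accept from q4.
5 states suffice.
        a   b   c  
>  q0   q1  q0  q0 
   q1   q2  q0  q0 
   q2   q3  q0  q0 
   q3   q3  q0  q4 
 * q4   q4  q4  q4 
(> = start, * = accepting)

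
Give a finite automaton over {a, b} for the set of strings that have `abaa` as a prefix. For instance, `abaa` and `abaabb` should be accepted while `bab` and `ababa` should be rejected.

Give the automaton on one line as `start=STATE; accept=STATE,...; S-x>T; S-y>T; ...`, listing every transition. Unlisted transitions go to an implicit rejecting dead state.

Check the first 4 symbols one by one: s0 through s3 record how many have matched `abaa` so far; any wrong symbol goes to the dead state s5. After all 4 match we enter the accepting sink s4.
        a   b  
>  s0   s1  s5 
   s1   s5  s2 
   s2   s3  s5 
   s3   s4  s5 
 * s4   s4  s4 
   s5   s5  s5 
(> = start, * = accepting)

start=s0; accept=s4; s0-a>s1; s0-b>s5; s1-a>s5; s1-b>s2; s2-a>s3; s2-b>s5; s3-a>s4; s3-b>s5; s4-a>s4; s4-b>s4; s5-a>s5; s5-b>s5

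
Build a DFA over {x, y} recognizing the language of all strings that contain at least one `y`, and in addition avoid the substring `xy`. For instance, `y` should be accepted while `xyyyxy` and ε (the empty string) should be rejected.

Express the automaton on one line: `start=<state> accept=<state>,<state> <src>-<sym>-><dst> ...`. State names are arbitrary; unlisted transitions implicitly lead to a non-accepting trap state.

start=s0 accept=s2,s3 s0-x->s1 s0-y->s2 s1-x->s1 s1-y->s1 s2-x->s3 s2-y->s2 s3-x->s3 s3-y->s1

Handle the two conditions separately and then intersect. One (3 states) tracks the count of `y`s, saturating at 2; the other (3 states) tracks partial matches of the forbidden pattern `xy`. Each combined state is a pair, one component from each; accept when both components accept. After merging equivalent states the machine shrinks.
A 4-state machine:
        x   y  
>  s0   s1  s2 
   s1   s1  s1 
 * s2   s3  s2 
 * s3   s3  s1 
(> = start, * = accepting)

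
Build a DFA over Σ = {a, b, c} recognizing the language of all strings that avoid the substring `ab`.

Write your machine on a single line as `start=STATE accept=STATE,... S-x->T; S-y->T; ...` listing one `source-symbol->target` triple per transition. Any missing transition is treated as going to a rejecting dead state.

start=q0; accept=q0,q1; q0-a->q1; q0-b->q0; q0-c->q0; q1-a->q1; q1-b->q2; q1-c->q0; q2-a->q2; q2-b->q2; q2-c->q2

This is the complement of 'contains `ab`'. Use the same substring-matching states — q0 through q2 holding how much of `ab` has just been matched — but flip the accepting set: everything except the trap q2 accepts.
A 3-state machine:
        a   b   c  
>* q0   q1  q0  q0 
 * q1   q1  q2  q0 
   q2   q2  q2  q2 
(> = start, * = accepting)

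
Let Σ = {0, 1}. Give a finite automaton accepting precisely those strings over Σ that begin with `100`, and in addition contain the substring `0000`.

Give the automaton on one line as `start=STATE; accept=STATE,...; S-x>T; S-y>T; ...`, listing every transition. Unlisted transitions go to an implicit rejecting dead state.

start=A; accept=H; A-0>B; A-1>C; B-0>B; B-1>B; C-0>D; C-1>B; D-0>E; D-1>B; E-0>F; E-1>G; F-0>H; F-1>G; G-0>I; G-1>G; H-0>H; H-1>H; I-0>E; I-1>G

Build one automaton per condition and run them in lockstep. The first has 5 states tracking whether the input so far still matches the prefix `100`; the second has 5 states tracking whether and how much of `0000` has been seen. A product state is a pair (one from each), accepting exactly when both do. After merging equivalent states the machine shrinks.
       0  1 
>  A   B  C 
   B   B  B 
   C   D  B 
   D   E  B 
   E   F  G 
   F   H  G 
   G   I  G 
 * H   H  H 
   I   E  G 
(> = start, * = accepting)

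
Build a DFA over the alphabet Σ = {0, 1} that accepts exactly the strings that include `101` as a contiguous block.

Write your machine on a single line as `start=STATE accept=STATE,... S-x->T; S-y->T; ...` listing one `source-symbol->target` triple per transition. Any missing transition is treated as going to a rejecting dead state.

start=A; accept=D; A-0->A; A-1->B; B-0->C; B-1->B; C-0->A; C-1->D; D-0->D; D-1->D

Track how much of `101` has been matched so far: state A is no progress, D is the absorbing accept state reached once `101` has occurred. Intermediate states record partial matches; on a mismatch, fall back to the longest reusable overlap.
With 4 states:
       0  1 
>  A   A  B 
   B   C  B 
   C   A  D 
 * D   D  D 
(> = start, * = accepting)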